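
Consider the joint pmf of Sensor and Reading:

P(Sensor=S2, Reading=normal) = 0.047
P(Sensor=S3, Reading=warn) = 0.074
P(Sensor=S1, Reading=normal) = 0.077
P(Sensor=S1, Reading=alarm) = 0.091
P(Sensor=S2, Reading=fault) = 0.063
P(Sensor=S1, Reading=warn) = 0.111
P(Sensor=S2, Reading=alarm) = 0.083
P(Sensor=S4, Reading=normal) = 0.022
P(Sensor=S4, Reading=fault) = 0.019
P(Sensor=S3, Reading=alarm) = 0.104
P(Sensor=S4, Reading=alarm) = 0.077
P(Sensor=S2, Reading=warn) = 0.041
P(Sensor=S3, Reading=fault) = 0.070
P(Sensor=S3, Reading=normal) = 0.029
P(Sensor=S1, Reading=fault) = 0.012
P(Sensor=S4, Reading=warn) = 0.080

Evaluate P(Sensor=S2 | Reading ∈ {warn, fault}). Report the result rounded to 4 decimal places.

P(Reading=warn) = 0.111 + 0.041 + 0.074 + 0.080 = 0.306.
P(Reading=fault) = 0.012 + 0.063 + 0.070 + 0.019 = 0.164.
P(Reading ∈ {warn, fault}) = 0.306 + 0.164 = 0.470; P(Sensor=S2, Reading ∈ {warn, fault}) = 0.041 + 0.063 = 0.104.
P(Sensor=S2 | Reading ∈ {warn, fault}) = 0.104/0.470 = 0.2213.

0.2213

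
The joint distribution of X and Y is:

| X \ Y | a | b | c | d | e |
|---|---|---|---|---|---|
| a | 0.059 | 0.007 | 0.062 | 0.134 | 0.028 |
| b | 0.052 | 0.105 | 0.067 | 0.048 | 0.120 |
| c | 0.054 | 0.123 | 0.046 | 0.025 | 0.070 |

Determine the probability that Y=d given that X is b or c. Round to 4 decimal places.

0.1028

P(X=b) = 0.052 + 0.105 + 0.067 + 0.048 + 0.120 = 0.392.
P(X=c) = 0.054 + 0.123 + 0.046 + 0.025 + 0.070 = 0.318.
P(X ∈ {b, c}) = 0.392 + 0.318 = 0.710; P(Y=d, X ∈ {b, c}) = 0.048 + 0.025 = 0.073.
P(Y=d | X ∈ {b, c}) = 0.073/0.710 = 0.1028.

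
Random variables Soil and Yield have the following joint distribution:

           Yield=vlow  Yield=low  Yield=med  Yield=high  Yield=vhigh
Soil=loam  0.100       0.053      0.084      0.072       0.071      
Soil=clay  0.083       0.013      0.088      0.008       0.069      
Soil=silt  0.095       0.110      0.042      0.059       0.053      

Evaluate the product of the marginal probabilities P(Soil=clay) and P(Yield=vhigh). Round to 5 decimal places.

0.05037

P(Soil=clay) = 0.083 + 0.013 + 0.088 + 0.008 + 0.069 = 0.261.
P(Yield=vhigh) = 0.071 + 0.069 + 0.053 = 0.193.
Product: 0.261 × 0.193 = 0.05037.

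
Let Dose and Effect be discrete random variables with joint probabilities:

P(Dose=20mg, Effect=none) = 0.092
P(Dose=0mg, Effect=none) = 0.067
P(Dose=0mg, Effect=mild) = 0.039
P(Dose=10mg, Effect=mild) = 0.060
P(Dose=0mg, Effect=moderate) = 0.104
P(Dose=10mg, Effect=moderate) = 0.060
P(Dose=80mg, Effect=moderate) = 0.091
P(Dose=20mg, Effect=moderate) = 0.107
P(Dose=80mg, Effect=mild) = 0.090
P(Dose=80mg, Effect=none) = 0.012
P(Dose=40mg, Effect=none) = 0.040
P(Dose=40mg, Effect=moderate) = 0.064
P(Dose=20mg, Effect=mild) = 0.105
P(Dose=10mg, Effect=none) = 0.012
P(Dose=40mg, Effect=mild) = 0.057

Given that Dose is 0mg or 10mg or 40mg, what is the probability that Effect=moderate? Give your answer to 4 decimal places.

P(Dose=0mg) = 0.067 + 0.039 + 0.104 = 0.210.
P(Dose=10mg) = 0.012 + 0.060 + 0.060 = 0.132.
P(Dose=40mg) = 0.040 + 0.057 + 0.064 = 0.161.
P(Dose ∈ {0mg, 10mg, 40mg}) = 0.210 + 0.132 + 0.161 = 0.503; P(Effect=moderate, Dose ∈ {0mg, 10mg, 40mg}) = 0.104 + 0.060 + 0.064 = 0.228.
P(Effect=moderate | Dose ∈ {0mg, 10mg, 40mg}) = 0.228/0.503 = 0.4533.

0.4533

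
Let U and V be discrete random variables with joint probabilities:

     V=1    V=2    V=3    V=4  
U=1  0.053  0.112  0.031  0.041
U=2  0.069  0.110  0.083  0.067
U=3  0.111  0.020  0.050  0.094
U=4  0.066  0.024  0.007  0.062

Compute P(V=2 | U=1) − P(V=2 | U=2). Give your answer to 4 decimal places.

0.1382

P(U=1) = 0.053 + 0.112 + 0.031 + 0.041 = 0.237; P(V=2 | U=1) = 0.112/0.237 = 0.47257.
P(U=2) = 0.069 + 0.110 + 0.083 + 0.067 = 0.329; P(V=2 | U=2) = 0.110/0.329 = 0.33435.
Difference = 0.1382.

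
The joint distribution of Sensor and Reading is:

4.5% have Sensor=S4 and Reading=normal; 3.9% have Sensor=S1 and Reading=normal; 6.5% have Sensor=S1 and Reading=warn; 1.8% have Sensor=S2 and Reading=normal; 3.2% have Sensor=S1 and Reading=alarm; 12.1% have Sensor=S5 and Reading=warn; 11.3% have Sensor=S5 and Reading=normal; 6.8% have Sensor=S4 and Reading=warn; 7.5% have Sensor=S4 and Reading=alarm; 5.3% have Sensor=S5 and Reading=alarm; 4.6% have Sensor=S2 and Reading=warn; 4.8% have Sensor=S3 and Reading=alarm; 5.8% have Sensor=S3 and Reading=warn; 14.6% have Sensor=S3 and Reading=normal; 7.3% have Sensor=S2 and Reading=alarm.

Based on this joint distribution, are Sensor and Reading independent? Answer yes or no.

no

P(Sensor=S3) = 0.252 and P(Reading=normal) = 0.361, so their product is 0.09097, but P(Sensor=S3, Reading=normal) = 0.146. Since these differ, Sensor and Reading are not independent.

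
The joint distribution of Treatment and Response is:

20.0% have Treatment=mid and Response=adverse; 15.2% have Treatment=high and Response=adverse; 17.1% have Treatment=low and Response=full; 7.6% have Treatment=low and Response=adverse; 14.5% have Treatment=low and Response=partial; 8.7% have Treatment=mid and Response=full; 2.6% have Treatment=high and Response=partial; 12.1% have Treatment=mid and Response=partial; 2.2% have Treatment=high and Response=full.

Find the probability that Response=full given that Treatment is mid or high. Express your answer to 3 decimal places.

0.179

P(Treatment=mid) = 0.121 + 0.087 + 0.200 = 0.408.
P(Treatment=high) = 0.026 + 0.022 + 0.152 = 0.200.
P(Treatment ∈ {mid, high}) = 0.408 + 0.200 = 0.608; P(Response=full, Treatment ∈ {mid, high}) = 0.087 + 0.022 = 0.109.
P(Response=full | Treatment ∈ {mid, high}) = 0.109/0.608 = 0.179.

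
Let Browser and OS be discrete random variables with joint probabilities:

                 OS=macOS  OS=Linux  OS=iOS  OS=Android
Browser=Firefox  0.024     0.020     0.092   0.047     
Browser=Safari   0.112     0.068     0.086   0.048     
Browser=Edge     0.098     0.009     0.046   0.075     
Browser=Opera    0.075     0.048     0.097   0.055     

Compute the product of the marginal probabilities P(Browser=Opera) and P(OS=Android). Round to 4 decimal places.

0.0619

P(Browser=Opera) = 0.075 + 0.048 + 0.097 + 0.055 = 0.275.
P(OS=Android) = 0.047 + 0.048 + 0.075 + 0.055 = 0.225.
Product: 0.275 × 0.225 = 0.0619.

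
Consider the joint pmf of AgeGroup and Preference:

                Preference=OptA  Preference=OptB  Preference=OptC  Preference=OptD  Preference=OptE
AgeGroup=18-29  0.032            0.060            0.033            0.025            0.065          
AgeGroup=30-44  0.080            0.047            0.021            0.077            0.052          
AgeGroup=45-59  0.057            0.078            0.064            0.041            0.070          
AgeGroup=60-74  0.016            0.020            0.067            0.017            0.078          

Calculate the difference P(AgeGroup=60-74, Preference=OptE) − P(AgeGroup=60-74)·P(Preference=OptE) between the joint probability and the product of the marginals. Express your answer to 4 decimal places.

0.0255

P(AgeGroup=60-74) = 0.016 + 0.020 + 0.067 + 0.017 + 0.078 = 0.198.
P(Preference=OptE) = 0.065 + 0.052 + 0.070 + 0.078 = 0.265.
P(AgeGroup=60-74, Preference=OptE) − P(AgeGroup=60-74)P(Preference=OptE) = 0.078 − 0.198×0.265 = 0.0255.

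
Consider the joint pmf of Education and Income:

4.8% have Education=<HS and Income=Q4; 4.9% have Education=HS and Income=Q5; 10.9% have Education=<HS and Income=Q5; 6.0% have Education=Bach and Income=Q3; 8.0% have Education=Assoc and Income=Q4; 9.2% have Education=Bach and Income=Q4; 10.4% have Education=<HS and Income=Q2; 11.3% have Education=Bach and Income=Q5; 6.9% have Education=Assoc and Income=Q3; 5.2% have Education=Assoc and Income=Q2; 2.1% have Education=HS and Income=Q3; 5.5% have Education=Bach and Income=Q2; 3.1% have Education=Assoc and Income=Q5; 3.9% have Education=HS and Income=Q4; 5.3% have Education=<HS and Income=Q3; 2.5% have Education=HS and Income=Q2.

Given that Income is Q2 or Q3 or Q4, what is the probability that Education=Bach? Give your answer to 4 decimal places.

P(Income=Q2) = 0.104 + 0.025 + 0.052 + 0.055 = 0.236.
P(Income=Q3) = 0.053 + 0.021 + 0.069 + 0.060 = 0.203.
P(Income=Q4) = 0.048 + 0.039 + 0.080 + 0.092 = 0.259.
P(Income ∈ {Q2, Q3, Q4}) = 0.236 + 0.203 + 0.259 = 0.698; P(Education=Bach, Income ∈ {Q2, Q3, Q4}) = 0.055 + 0.060 + 0.092 = 0.207.
P(Education=Bach | Income ∈ {Q2, Q3, Q4}) = 0.207/0.698 = 0.2966.

0.2966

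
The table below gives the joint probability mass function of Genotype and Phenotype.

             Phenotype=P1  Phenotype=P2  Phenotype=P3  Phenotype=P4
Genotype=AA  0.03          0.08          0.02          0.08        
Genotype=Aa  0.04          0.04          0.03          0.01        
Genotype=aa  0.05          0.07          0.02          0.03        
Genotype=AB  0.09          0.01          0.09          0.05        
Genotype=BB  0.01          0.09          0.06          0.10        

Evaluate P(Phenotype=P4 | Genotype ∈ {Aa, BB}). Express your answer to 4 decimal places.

0.2895

P(Genotype=Aa) = 0.04 + 0.04 + 0.03 + 0.01 = 0.12.
P(Genotype=BB) = 0.01 + 0.09 + 0.06 + 0.10 = 0.26.
P(Genotype ∈ {Aa, BB}) = 0.12 + 0.26 = 0.38; P(Phenotype=P4, Genotype ∈ {Aa, BB}) = 0.01 + 0.10 = 0.11.
P(Phenotype=P4 | Genotype ∈ {Aa, BB}) = 0.11/0.38 = 0.2895.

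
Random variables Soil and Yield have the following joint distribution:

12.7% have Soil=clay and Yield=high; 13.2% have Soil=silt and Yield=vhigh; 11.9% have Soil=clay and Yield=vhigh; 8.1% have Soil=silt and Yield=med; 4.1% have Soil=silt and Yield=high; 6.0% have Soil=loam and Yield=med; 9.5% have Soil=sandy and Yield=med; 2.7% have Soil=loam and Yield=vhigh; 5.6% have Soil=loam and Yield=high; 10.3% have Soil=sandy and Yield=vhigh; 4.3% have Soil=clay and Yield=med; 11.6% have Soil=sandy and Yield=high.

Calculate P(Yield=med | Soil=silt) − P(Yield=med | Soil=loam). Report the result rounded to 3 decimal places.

-0.101

P(Soil=silt) = 0.081 + 0.041 + 0.132 = 0.254; P(Yield=med | Soil=silt) = 0.081/0.254 = 0.3189.
P(Soil=loam) = 0.060 + 0.056 + 0.027 = 0.143; P(Yield=med | Soil=loam) = 0.060/0.143 = 0.4196.
Difference = -0.101.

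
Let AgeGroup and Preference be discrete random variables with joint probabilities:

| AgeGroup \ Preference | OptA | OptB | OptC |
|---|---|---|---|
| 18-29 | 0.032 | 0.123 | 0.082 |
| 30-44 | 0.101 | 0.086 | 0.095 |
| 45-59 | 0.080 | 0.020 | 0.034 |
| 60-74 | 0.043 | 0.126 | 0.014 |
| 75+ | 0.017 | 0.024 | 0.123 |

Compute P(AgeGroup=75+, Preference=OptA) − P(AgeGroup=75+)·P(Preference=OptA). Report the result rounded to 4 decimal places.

P(AgeGroup=75+) = 0.017 + 0.024 + 0.123 = 0.164.
P(Preference=OptA) = 0.032 + 0.101 + 0.080 + 0.043 + 0.017 = 0.273.
P(AgeGroup=75+, Preference=OptA) − P(AgeGroup=75+)P(Preference=OptA) = 0.017 − 0.164×0.273 = -0.0278.

-0.0278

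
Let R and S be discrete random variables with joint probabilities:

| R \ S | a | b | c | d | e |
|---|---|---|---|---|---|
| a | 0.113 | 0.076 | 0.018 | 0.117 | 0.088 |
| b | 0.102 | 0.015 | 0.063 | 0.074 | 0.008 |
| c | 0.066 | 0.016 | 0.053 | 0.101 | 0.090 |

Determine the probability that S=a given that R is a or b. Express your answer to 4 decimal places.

0.3190

P(R=a) = 0.113 + 0.076 + 0.018 + 0.117 + 0.088 = 0.412.
P(R=b) = 0.102 + 0.015 + 0.063 + 0.074 + 0.008 = 0.262.
P(R ∈ {a, b}) = 0.412 + 0.262 = 0.674; P(S=a, R ∈ {a, b}) = 0.113 + 0.102 = 0.215.
P(S=a | R ∈ {a, b}) = 0.215/0.674 = 0.3190.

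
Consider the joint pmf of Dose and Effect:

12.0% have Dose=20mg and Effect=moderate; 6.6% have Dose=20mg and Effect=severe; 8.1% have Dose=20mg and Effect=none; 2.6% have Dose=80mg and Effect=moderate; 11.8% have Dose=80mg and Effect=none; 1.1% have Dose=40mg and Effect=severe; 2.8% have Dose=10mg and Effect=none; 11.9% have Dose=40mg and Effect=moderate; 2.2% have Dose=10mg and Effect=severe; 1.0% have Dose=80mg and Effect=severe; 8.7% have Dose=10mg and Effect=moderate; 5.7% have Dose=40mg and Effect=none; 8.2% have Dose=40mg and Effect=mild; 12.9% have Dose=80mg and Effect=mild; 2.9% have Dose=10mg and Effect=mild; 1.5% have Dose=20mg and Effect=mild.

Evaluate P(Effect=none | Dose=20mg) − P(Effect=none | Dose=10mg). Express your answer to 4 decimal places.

0.1186

P(Dose=20mg) = 0.081 + 0.015 + 0.120 + 0.066 = 0.282; P(Effect=none | Dose=20mg) = 0.081/0.282 = 0.28723.
P(Dose=10mg) = 0.028 + 0.029 + 0.087 + 0.022 = 0.166; P(Effect=none | Dose=10mg) = 0.028/0.166 = 0.16867.
Difference = 0.1186.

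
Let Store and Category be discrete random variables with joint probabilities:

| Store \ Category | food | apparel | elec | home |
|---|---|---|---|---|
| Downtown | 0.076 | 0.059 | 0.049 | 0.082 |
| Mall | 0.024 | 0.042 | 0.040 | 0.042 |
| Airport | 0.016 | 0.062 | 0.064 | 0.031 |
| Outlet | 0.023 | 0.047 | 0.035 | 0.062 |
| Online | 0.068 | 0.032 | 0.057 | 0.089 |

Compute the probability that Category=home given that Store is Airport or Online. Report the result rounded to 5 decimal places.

P(Store=Airport) = 0.016 + 0.062 + 0.064 + 0.031 = 0.173.
P(Store=Online) = 0.068 + 0.032 + 0.057 + 0.089 = 0.246.
P(Store ∈ {Airport, Online}) = 0.173 + 0.246 = 0.419; P(Category=home, Store ∈ {Airport, Online}) = 0.031 + 0.089 = 0.120.
P(Category=home | Store ∈ {Airport, Online}) = 0.120/0.419 = 0.28640.

0.28640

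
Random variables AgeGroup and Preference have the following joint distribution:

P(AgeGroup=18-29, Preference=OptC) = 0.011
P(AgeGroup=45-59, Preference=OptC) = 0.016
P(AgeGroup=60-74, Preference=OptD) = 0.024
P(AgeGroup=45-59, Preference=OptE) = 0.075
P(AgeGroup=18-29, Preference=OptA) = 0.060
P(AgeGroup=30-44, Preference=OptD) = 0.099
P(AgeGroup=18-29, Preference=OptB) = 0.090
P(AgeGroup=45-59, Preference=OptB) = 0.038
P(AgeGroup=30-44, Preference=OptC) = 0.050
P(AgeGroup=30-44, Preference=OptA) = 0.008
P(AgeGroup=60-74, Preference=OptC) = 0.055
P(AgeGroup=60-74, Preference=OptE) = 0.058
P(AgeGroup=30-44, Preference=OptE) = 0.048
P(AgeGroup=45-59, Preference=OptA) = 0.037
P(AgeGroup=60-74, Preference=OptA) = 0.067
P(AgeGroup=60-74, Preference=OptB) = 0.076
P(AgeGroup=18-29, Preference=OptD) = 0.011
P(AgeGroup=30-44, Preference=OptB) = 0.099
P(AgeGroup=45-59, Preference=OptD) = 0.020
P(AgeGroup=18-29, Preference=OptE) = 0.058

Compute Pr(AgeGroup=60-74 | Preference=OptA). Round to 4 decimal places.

P(Preference=OptA) = 0.060 + 0.008 + 0.037 + 0.067 = 0.172.
P(AgeGroup=60-74 | Preference=OptA) = 0.067/0.172 = 0.3895.

0.3895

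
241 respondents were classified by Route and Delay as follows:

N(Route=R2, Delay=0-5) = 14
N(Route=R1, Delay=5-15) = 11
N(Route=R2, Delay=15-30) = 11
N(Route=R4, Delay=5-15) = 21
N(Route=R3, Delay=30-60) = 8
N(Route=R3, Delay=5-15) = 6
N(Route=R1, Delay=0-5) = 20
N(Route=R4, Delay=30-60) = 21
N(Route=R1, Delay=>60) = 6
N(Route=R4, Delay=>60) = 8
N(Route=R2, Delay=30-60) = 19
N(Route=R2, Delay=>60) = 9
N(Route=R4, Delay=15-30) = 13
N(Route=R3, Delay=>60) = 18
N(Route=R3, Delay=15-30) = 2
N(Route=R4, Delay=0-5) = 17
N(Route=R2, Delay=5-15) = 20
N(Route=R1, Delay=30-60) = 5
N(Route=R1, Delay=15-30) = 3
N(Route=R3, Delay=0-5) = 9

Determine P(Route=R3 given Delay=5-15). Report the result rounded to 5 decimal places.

0.10345

Total with Delay=5-15: 11 + 20 + 6 + 21 = 58.
P(Route=R3 | Delay=5-15) = 6/58 = 0.10345.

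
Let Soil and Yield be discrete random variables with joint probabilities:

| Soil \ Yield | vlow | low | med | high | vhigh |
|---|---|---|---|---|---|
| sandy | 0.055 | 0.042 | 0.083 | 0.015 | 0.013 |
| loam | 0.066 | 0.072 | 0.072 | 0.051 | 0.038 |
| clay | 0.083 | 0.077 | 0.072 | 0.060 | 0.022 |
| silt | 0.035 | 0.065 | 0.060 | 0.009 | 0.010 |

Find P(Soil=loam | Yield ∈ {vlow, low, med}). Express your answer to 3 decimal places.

0.269

P(Yield=vlow) = 0.055 + 0.066 + 0.083 + 0.035 = 0.239.
P(Yield=low) = 0.042 + 0.072 + 0.077 + 0.065 = 0.256.
P(Yield=med) = 0.083 + 0.072 + 0.072 + 0.060 = 0.287.
P(Yield ∈ {vlow, low, med}) = 0.239 + 0.256 + 0.287 = 0.782; P(Soil=loam, Yield ∈ {vlow, low, med}) = 0.066 + 0.072 + 0.072 = 0.210.
P(Soil=loam | Yield ∈ {vlow, low, med}) = 0.210/0.782 = 0.269.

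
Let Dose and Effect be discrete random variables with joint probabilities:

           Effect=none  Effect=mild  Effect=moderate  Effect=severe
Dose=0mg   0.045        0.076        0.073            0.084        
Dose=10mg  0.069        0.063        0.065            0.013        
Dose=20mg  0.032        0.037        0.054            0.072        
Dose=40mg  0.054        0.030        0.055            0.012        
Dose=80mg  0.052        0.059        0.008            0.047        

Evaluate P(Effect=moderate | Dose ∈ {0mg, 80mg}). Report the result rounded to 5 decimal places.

0.18243

P(Dose=0mg) = 0.045 + 0.076 + 0.073 + 0.084 = 0.278.
P(Dose=80mg) = 0.052 + 0.059 + 0.008 + 0.047 = 0.166.
P(Dose ∈ {0mg, 80mg}) = 0.278 + 0.166 = 0.444; P(Effect=moderate, Dose ∈ {0mg, 80mg}) = 0.073 + 0.008 = 0.081.
P(Effect=moderate | Dose ∈ {0mg, 80mg}) = 0.081/0.444 = 0.18243.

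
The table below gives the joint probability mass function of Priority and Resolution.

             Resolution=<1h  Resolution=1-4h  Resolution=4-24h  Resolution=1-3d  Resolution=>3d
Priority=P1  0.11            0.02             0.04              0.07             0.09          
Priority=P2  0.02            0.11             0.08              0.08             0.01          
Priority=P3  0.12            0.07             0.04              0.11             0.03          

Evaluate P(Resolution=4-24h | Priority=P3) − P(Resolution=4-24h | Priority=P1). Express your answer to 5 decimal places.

-0.01310

P(Priority=P3) = 0.12 + 0.07 + 0.04 + 0.11 + 0.03 = 0.37; P(Resolution=4-24h | Priority=P3) = 0.04/0.37 = 0.108108.
P(Priority=P1) = 0.11 + 0.02 + 0.04 + 0.07 + 0.09 = 0.33; P(Resolution=4-24h | Priority=P1) = 0.04/0.33 = 0.121212.
Difference = -0.01310.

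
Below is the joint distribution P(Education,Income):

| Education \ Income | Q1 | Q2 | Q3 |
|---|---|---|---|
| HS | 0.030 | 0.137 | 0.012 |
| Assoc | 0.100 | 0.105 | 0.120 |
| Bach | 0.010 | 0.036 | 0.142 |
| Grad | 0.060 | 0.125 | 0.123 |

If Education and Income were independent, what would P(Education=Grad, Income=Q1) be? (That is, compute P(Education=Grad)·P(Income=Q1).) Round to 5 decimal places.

0.06160

P(Education=Grad) = 0.060 + 0.125 + 0.123 = 0.308.
P(Income=Q1) = 0.030 + 0.100 + 0.010 + 0.060 = 0.200.
Product: 0.308 × 0.200 = 0.06160.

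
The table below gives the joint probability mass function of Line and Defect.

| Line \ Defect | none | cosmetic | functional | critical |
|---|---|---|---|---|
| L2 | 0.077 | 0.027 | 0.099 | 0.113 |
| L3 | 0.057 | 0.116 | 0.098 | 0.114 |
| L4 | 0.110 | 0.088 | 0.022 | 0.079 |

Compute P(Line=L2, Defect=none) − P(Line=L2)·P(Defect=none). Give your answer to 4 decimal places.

P(Line=L2) = 0.077 + 0.027 + 0.099 + 0.113 = 0.316.
P(Defect=none) = 0.077 + 0.057 + 0.110 = 0.244.
P(Line=L2, Defect=none) − P(Line=L2)P(Defect=none) = 0.077 − 0.316×0.244 = -0.0001.

-0.0001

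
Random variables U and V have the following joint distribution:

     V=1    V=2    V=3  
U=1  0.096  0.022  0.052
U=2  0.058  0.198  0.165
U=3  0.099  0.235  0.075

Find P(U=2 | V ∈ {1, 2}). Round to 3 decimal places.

P(V=1) = 0.096 + 0.058 + 0.099 = 0.253.
P(V=2) = 0.022 + 0.198 + 0.235 = 0.455.
P(V ∈ {1, 2}) = 0.253 + 0.455 = 0.708; P(U=2, V ∈ {1, 2}) = 0.058 + 0.198 = 0.256.
P(U=2 | V ∈ {1, 2}) = 0.256/0.708 = 0.362.

0.362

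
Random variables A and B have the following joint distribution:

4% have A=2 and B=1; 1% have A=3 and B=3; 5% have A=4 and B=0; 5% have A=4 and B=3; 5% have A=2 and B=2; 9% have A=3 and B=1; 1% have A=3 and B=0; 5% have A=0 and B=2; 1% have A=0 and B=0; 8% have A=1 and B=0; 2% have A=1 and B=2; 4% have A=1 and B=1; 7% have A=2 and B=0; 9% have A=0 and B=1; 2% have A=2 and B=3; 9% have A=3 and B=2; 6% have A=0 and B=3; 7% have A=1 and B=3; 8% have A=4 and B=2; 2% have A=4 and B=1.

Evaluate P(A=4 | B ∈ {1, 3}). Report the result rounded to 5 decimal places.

0.14286

P(B=1) = 0.09 + 0.04 + 0.04 + 0.09 + 0.02 = 0.28.
P(B=3) = 0.06 + 0.07 + 0.02 + 0.01 + 0.05 = 0.21.
P(B ∈ {1, 3}) = 0.28 + 0.21 = 0.49; P(A=4, B ∈ {1, 3}) = 0.02 + 0.05 = 0.07.
P(A=4 | B ∈ {1, 3}) = 0.07/0.49 = 0.14286.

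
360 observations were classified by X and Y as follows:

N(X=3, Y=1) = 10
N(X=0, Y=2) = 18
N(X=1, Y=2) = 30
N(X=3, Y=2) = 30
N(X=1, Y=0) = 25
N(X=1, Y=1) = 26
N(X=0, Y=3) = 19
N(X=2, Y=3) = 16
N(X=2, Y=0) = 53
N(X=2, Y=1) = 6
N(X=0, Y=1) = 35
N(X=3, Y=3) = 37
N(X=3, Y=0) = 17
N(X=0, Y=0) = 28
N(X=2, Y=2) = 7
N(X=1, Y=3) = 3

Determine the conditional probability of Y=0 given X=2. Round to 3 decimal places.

0.646

Total with X=2: 53 + 6 + 7 + 16 = 82.
P(Y=0 | X=2) = 53/82 = 0.646.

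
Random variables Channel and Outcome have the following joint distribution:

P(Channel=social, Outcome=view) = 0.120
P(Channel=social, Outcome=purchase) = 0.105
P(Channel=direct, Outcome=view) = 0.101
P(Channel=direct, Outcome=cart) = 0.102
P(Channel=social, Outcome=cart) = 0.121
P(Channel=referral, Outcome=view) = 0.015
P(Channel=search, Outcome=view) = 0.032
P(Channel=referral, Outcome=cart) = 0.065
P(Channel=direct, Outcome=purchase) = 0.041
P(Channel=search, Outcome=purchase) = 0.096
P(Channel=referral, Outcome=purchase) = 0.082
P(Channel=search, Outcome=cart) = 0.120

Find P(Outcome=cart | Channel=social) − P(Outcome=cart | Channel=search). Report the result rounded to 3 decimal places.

-0.134

P(Channel=social) = 0.120 + 0.121 + 0.105 = 0.346; P(Outcome=cart | Channel=social) = 0.121/0.346 = 0.3497.
P(Channel=search) = 0.032 + 0.120 + 0.096 = 0.248; P(Outcome=cart | Channel=search) = 0.120/0.248 = 0.4839.
Difference = -0.134.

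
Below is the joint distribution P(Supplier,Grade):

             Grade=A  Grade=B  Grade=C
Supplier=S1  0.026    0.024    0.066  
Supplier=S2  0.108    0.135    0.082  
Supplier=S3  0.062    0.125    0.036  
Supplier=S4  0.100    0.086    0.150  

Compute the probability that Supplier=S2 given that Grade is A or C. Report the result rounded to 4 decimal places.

0.3016

P(Grade=A) = 0.026 + 0.108 + 0.062 + 0.100 = 0.296.
P(Grade=C) = 0.066 + 0.082 + 0.036 + 0.150 = 0.334.
P(Grade ∈ {A, C}) = 0.296 + 0.334 = 0.630; P(Supplier=S2, Grade ∈ {A, C}) = 0.108 + 0.082 = 0.190.
P(Supplier=S2 | Grade ∈ {A, C}) = 0.190/0.630 = 0.3016.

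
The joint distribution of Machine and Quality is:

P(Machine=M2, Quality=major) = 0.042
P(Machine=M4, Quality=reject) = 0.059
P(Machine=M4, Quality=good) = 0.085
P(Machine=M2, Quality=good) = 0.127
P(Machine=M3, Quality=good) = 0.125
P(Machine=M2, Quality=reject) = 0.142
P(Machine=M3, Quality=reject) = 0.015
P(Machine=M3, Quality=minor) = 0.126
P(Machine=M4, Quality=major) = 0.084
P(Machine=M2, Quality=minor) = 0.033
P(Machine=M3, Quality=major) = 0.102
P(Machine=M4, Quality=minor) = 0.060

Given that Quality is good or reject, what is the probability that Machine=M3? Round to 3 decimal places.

0.253

P(Quality=good) = 0.127 + 0.125 + 0.085 = 0.337.
P(Quality=reject) = 0.142 + 0.015 + 0.059 = 0.216.
P(Quality ∈ {good, reject}) = 0.337 + 0.216 = 0.553; P(Machine=M3, Quality ∈ {good, reject}) = 0.125 + 0.015 = 0.140.
P(Machine=M3 | Quality ∈ {good, reject}) = 0.140/0.553 = 0.253.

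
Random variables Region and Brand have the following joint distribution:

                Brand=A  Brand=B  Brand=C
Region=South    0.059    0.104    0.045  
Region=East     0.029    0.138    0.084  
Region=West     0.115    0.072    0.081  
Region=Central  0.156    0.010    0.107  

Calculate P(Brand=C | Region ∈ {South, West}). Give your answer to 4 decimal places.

P(Region=South) = 0.059 + 0.104 + 0.045 = 0.208.
P(Region=West) = 0.115 + 0.072 + 0.081 = 0.268.
P(Region ∈ {South, West}) = 0.208 + 0.268 = 0.476; P(Brand=C, Region ∈ {South, West}) = 0.045 + 0.081 = 0.126.
P(Brand=C | Region ∈ {South, West}) = 0.126/0.476 = 0.2647.

0.2647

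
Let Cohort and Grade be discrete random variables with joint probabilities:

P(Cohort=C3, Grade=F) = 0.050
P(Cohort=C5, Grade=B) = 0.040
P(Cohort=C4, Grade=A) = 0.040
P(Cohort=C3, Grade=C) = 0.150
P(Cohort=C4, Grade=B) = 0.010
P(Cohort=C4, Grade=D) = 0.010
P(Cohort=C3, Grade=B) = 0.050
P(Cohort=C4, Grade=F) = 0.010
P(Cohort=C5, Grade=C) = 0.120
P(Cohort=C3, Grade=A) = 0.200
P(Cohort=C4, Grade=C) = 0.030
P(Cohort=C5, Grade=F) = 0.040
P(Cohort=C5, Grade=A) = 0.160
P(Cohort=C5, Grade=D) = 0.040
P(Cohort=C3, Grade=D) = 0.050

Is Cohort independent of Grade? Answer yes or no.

yes

Every cell satisfies P(Cohort,Grade) = P(Cohort)·P(Grade). For instance P(Cohort=C4) = 0.100, P(Grade=F) = 0.100, and 0.100×0.100 = 0.010 matches the joint entry. So Cohort and Grade are independent.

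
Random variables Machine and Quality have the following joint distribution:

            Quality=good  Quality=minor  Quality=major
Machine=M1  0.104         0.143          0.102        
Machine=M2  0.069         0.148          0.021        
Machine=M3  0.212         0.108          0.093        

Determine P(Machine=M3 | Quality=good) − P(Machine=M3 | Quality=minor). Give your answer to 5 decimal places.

P(Quality=good) = 0.104 + 0.069 + 0.212 = 0.385; P(Machine=M3 | Quality=good) = 0.212/0.385 = 0.550649.
P(Quality=minor) = 0.143 + 0.148 + 0.108 = 0.399; P(Machine=M3 | Quality=minor) = 0.108/0.399 = 0.270677.
Difference = 0.27997.

0.27997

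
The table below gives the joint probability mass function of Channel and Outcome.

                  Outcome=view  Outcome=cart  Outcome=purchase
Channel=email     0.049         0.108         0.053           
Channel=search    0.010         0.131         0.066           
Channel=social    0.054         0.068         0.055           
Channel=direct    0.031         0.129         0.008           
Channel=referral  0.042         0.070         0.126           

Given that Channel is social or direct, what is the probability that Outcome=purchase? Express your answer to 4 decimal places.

0.1826

P(Channel=social) = 0.054 + 0.068 + 0.055 = 0.177.
P(Channel=direct) = 0.031 + 0.129 + 0.008 = 0.168.
P(Channel ∈ {social, direct}) = 0.177 + 0.168 = 0.345; P(Outcome=purchase, Channel ∈ {social, direct}) = 0.055 + 0.008 = 0.063.
P(Outcome=purchase | Channel ∈ {social, direct}) = 0.063/0.345 = 0.1826.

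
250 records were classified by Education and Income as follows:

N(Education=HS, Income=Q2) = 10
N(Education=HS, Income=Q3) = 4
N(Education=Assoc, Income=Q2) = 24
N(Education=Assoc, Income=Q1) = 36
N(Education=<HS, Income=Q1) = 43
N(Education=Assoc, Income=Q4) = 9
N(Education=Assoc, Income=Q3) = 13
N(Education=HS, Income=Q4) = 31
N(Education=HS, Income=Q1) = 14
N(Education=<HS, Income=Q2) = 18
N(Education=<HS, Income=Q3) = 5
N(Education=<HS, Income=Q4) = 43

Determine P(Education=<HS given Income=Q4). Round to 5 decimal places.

0.51807

Total with Income=Q4: 43 + 31 + 9 = 83.
P(Education=<HS | Income=Q4) = 43/83 = 0.51807.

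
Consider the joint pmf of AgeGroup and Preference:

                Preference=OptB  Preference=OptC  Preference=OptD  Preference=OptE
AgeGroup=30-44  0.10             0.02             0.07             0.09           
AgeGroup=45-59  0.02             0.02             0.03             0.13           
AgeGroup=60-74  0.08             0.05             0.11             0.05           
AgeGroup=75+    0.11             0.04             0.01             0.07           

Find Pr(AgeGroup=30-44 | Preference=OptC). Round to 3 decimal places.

0.154

P(Preference=OptC) = 0.02 + 0.02 + 0.05 + 0.04 = 0.13.
P(AgeGroup=30-44 | Preference=OptC) = 0.02/0.13 = 0.154.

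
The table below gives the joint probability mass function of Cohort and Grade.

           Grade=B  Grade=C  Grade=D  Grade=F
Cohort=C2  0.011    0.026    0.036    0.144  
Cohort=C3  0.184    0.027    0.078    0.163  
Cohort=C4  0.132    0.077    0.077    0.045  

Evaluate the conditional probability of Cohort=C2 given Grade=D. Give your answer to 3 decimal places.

0.188

P(Grade=D) = 0.036 + 0.078 + 0.077 = 0.191.
P(Cohort=C2 | Grade=D) = 0.036/0.191 = 0.188.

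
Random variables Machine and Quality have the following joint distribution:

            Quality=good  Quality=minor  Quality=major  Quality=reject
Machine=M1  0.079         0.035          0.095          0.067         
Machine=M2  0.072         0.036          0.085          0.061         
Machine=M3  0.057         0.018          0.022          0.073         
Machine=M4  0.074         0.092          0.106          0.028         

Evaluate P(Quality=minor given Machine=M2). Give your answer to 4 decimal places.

P(Machine=M2) = 0.072 + 0.036 + 0.085 + 0.061 = 0.254.
P(Quality=minor | Machine=M2) = 0.036/0.254 = 0.1417.

0.1417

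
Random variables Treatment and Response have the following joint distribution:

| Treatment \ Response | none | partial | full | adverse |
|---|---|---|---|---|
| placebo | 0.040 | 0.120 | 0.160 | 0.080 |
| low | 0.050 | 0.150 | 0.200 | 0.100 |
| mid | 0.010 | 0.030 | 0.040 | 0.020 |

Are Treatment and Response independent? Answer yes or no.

Every cell satisfies P(Treatment,Response) = P(Treatment)·P(Response). For instance P(Treatment=mid) = 0.100, P(Response=adverse) = 0.200, and 0.100×0.200 = 0.020 matches the joint entry. So Treatment and Response are independent.

yes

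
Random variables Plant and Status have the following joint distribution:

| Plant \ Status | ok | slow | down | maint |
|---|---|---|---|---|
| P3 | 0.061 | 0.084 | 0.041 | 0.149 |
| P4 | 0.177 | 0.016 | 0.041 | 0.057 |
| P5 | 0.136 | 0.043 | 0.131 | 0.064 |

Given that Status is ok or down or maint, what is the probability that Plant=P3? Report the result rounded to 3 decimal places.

P(Status=ok) = 0.061 + 0.177 + 0.136 = 0.374.
P(Status=down) = 0.041 + 0.041 + 0.131 = 0.213.
P(Status=maint) = 0.149 + 0.057 + 0.064 = 0.270.
P(Status ∈ {ok, down, maint}) = 0.374 + 0.213 + 0.270 = 0.857; P(Plant=P3, Status ∈ {ok, down, maint}) = 0.061 + 0.041 + 0.149 = 0.251.
P(Plant=P3 | Status ∈ {ok, down, maint}) = 0.251/0.857 = 0.293.

0.293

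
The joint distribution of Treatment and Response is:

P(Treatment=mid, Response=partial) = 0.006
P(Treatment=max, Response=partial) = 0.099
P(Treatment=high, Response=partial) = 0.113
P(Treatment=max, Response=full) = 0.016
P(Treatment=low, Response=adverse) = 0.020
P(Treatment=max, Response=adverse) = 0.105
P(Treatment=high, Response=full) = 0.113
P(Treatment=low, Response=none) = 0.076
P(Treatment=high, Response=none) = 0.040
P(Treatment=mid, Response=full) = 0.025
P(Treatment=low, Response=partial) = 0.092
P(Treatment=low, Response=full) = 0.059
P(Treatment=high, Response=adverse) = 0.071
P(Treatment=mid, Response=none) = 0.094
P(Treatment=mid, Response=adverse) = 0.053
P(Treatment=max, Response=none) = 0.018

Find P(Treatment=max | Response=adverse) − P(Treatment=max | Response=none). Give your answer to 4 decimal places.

P(Response=adverse) = 0.020 + 0.053 + 0.071 + 0.105 = 0.249; P(Treatment=max | Response=adverse) = 0.105/0.249 = 0.42169.
P(Response=none) = 0.076 + 0.094 + 0.040 + 0.018 = 0.228; P(Treatment=max | Response=none) = 0.018/0.228 = 0.07895.
Difference = 0.3427.

0.3427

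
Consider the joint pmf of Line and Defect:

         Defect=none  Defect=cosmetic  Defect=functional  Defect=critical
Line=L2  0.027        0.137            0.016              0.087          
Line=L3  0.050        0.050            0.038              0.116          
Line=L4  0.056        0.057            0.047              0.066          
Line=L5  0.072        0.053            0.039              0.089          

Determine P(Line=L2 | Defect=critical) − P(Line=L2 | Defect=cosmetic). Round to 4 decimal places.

P(Defect=critical) = 0.087 + 0.116 + 0.066 + 0.089 = 0.358; P(Line=L2 | Defect=critical) = 0.087/0.358 = 0.24302.
P(Defect=cosmetic) = 0.137 + 0.050 + 0.057 + 0.053 = 0.297; P(Line=L2 | Defect=cosmetic) = 0.137/0.297 = 0.46128.
Difference = -0.2183.

-0.2183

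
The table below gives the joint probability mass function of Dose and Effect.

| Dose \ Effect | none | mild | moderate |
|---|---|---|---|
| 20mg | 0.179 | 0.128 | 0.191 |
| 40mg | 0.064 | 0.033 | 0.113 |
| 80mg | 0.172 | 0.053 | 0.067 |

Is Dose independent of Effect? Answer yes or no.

no

P(Dose=80mg) = 0.292 and P(Effect=none) = 0.415, so their product is 0.12118, but P(Dose=80mg, Effect=none) = 0.172. Since these differ, Dose and Effect are not independent.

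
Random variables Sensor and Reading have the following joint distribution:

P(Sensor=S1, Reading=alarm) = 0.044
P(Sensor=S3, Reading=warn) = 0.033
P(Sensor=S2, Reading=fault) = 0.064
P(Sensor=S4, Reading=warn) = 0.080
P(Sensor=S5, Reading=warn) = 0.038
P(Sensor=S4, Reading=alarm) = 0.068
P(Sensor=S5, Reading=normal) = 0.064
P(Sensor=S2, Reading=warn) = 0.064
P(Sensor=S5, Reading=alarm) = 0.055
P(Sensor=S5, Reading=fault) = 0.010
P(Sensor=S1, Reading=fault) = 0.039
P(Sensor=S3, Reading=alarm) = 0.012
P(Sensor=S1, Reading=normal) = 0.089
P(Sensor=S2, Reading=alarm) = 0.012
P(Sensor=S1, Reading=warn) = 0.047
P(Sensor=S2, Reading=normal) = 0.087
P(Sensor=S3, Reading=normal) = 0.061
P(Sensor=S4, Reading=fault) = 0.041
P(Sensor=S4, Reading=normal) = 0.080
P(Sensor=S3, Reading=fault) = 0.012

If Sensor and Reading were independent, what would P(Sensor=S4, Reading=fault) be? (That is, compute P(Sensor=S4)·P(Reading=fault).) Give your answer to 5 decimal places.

P(Sensor=S4) = 0.080 + 0.080 + 0.068 + 0.041 = 0.269.
P(Reading=fault) = 0.039 + 0.064 + 0.012 + 0.041 + 0.010 = 0.166.
Product: 0.269 × 0.166 = 0.04465.

0.04465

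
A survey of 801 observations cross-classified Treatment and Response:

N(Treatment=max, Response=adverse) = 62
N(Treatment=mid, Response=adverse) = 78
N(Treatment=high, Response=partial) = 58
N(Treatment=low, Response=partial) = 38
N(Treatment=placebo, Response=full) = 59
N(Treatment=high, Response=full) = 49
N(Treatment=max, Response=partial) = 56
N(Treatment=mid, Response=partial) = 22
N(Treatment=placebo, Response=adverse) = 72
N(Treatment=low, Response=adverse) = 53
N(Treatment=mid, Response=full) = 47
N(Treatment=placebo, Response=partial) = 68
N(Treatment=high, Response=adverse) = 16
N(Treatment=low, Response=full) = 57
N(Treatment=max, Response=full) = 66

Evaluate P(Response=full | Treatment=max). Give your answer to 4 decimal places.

Total with Treatment=max: 56 + 66 + 62 = 184.
P(Response=full | Treatment=max) = 66/184 = 0.3587.

0.3587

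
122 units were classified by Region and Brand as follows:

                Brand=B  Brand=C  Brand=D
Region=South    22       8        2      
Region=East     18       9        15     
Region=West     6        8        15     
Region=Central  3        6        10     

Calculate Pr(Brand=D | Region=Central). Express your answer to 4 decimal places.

Total with Region=Central: 3 + 6 + 10 = 19.
P(Brand=D | Region=Central) = 10/19 = 0.5263.

0.5263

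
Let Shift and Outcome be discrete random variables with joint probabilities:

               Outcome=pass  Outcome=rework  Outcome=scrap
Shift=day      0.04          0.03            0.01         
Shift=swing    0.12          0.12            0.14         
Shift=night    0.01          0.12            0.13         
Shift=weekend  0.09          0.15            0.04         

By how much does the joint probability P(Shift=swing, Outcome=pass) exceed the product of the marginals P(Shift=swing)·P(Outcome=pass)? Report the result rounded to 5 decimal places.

P(Shift=swing) = 0.12 + 0.12 + 0.14 = 0.38.
P(Outcome=pass) = 0.04 + 0.12 + 0.01 + 0.09 = 0.26.
P(Shift=swing, Outcome=pass) − P(Shift=swing)P(Outcome=pass) = 0.12 − 0.38×0.26 = 0.02120.

0.02120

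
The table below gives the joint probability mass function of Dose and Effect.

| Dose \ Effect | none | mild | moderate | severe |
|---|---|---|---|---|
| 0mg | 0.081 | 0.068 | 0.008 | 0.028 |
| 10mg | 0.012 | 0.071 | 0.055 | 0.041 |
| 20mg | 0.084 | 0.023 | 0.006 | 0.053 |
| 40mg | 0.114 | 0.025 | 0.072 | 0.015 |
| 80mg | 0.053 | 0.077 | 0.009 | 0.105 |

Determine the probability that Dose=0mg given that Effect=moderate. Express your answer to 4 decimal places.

P(Effect=moderate) = 0.008 + 0.055 + 0.006 + 0.072 + 0.009 = 0.150.
P(Dose=0mg | Effect=moderate) = 0.008/0.150 = 0.0533.

0.0533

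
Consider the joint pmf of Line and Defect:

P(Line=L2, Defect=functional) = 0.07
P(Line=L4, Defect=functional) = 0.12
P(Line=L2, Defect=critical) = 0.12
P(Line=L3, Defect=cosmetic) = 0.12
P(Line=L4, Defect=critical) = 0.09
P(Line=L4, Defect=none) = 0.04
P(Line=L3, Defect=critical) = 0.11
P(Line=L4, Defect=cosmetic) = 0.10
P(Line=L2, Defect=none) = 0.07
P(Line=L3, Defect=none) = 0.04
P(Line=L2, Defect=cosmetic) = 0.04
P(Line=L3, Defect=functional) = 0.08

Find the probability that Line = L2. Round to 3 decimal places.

0.300

P(Line=L2) = 0.07 + 0.04 + 0.07 + 0.12 = 0.30.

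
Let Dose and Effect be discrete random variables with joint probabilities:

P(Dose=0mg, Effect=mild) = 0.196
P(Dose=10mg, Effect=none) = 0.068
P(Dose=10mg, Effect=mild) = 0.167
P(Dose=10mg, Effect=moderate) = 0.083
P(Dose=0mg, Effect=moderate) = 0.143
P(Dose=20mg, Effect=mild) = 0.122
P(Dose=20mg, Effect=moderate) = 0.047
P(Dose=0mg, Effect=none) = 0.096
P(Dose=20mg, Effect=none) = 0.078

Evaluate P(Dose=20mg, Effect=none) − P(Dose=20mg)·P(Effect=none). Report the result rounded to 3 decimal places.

P(Dose=20mg) = 0.078 + 0.122 + 0.047 = 0.247.
P(Effect=none) = 0.096 + 0.068 + 0.078 = 0.242.
P(Dose=20mg, Effect=none) − P(Dose=20mg)P(Effect=none) = 0.078 − 0.247×0.242 = 0.018.

0.018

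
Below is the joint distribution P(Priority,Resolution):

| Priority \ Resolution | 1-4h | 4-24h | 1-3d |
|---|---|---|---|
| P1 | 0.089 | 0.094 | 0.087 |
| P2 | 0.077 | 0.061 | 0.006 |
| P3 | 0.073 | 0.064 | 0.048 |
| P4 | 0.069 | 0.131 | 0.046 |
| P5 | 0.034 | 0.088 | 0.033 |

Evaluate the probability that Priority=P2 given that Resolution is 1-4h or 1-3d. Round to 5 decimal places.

0.14769

P(Resolution=1-4h) = 0.089 + 0.077 + 0.073 + 0.069 + 0.034 = 0.342.
P(Resolution=1-3d) = 0.087 + 0.006 + 0.048 + 0.046 + 0.033 = 0.220.
P(Resolution ∈ {1-4h, 1-3d}) = 0.342 + 0.220 = 0.562; P(Priority=P2, Resolution ∈ {1-4h, 1-3d}) = 0.077 + 0.006 = 0.083.
P(Priority=P2 | Resolution ∈ {1-4h, 1-3d}) = 0.083/0.562 = 0.14769.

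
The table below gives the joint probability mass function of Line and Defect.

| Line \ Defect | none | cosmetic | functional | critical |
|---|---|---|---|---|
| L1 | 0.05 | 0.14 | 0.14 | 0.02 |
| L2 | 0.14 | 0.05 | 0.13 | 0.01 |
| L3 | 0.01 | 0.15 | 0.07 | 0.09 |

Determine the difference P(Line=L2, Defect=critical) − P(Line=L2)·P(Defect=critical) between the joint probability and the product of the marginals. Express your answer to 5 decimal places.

P(Line=L2) = 0.14 + 0.05 + 0.13 + 0.01 = 0.33.
P(Defect=critical) = 0.02 + 0.01 + 0.09 = 0.12.
P(Line=L2, Defect=critical) − P(Line=L2)P(Defect=critical) = 0.01 − 0.33×0.12 = -0.02960.

-0.02960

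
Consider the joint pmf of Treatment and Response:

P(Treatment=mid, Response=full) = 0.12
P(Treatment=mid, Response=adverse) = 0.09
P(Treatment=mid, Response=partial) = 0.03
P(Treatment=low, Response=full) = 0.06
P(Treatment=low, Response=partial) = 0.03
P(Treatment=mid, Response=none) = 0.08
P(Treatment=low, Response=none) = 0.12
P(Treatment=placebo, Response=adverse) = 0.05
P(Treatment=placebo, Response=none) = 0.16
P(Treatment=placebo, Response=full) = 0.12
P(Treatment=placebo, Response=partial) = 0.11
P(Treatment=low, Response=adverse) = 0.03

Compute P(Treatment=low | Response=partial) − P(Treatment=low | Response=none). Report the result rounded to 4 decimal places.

-0.1569

P(Response=partial) = 0.11 + 0.03 + 0.03 = 0.17; P(Treatment=low | Response=partial) = 0.03/0.17 = 0.17647.
P(Response=none) = 0.16 + 0.12 + 0.08 = 0.36; P(Treatment=low | Response=none) = 0.12/0.36 = 0.33333.
Difference = -0.1569.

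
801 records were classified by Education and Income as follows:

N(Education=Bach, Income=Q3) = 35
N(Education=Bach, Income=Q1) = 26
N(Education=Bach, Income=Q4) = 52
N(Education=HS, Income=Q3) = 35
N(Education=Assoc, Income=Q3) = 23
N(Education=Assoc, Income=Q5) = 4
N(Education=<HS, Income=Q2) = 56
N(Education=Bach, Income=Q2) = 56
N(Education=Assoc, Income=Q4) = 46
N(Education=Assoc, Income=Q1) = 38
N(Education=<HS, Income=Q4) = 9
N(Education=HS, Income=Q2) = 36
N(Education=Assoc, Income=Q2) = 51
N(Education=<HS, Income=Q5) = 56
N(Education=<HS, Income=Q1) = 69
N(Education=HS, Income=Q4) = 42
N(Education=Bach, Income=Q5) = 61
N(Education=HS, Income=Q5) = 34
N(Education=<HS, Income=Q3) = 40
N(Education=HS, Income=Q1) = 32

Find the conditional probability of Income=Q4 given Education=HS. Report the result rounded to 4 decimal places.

Total with Education=HS: 32 + 36 + 35 + 42 + 34 = 179.
P(Income=Q4 | Education=HS) = 42/179 = 0.2346.

0.2346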